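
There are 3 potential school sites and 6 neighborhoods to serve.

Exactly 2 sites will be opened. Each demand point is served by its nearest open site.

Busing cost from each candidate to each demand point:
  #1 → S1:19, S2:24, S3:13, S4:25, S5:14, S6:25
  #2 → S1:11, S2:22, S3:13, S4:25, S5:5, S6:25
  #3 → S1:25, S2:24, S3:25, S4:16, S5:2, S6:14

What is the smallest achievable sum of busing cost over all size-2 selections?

Open {#2, #3}.
  S1→#2 11, S2→#2 22, S3→#2 13, S4→#3 16, S5→#3 2, S6→#3 14  ⇒ total 78.
Compare {#1, #3}: total 88.
Compare {#1, #2}: total 101.

78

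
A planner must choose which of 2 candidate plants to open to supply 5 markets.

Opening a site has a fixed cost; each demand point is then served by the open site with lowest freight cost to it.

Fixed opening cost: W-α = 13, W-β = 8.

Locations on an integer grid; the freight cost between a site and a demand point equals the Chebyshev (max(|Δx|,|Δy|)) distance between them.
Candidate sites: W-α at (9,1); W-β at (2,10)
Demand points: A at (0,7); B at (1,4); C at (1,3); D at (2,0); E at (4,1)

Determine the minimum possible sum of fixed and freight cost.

43

Open {W-β}: assign each demand point to its cheapest open site.
  A→W-β 3, B→W-β 6, C→W-β 7, D→W-β 10, E→W-β 9
  freight cost 35, fixed 8 → total 43.
Compare {W-α, W-β}: freight cost 28 + fixed 21 = 49.
Compare {W-α}: freight cost 37 + fixed 13 = 50.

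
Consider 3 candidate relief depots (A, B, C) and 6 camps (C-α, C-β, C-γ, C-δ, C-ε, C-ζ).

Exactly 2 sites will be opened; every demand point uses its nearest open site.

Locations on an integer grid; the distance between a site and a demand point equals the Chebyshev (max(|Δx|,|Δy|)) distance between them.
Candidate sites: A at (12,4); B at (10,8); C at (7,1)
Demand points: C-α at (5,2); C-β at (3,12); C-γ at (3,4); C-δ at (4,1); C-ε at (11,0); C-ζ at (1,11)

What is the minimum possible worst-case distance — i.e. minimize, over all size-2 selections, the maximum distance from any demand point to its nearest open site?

Open {A, B}.
  Farthest demand point is C-ζ at distance 9 (to B); all others are ≤ 9.
With {B, C} the worst case is 9.
With {A, C} the worst case is 10.
No size-2 selection achieves below 9.

9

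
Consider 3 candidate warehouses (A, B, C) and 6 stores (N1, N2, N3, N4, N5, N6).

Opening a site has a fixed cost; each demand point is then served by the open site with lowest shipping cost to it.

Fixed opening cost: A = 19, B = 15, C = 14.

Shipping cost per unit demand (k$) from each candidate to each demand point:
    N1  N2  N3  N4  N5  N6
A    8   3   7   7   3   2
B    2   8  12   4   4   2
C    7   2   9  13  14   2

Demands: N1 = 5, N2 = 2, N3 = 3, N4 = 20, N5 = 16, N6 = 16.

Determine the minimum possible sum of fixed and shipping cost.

231

Open {A, B}: assign each demand point to its cheapest open site.
  N1→B 5×2=10, N2→A 2×3=6, N3→A 3×7=21, N4→B 20×4=80, N5→A 16×3=48, N6→A 16×2=32
  shipping cost 197, fixed 34 → total 231.
Compare {A, B, C}: shipping cost 195 + fixed 48 = 243.
Compare {B, C}: shipping cost 217 + fixed 29 = 246.
Compare {B}: shipping cost 238 + fixed 15 = 253.
All other subsets cost ≥ 243. Minimum total cost: 231.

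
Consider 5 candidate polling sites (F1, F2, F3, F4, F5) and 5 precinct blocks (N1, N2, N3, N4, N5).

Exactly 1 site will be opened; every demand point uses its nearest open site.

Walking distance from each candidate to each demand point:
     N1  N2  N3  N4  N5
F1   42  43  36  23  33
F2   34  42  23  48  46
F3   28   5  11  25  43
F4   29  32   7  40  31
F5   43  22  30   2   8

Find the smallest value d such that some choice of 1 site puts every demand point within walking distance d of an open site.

Open {F4}.
  Farthest demand point is N4 at walking distance 40 (to F4); all others are ≤ 40.
With {F1} the worst case is 43.
With {F3} the worst case is 43.
No size-1 selection achieves below 40.

40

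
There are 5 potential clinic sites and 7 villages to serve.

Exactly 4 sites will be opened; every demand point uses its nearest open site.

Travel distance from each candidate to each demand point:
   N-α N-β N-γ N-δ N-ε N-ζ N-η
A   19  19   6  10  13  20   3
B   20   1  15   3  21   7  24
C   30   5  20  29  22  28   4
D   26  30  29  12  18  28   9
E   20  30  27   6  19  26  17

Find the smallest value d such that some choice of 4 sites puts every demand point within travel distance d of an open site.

Open {A, B, C, D}.
  Farthest demand point is N-α at travel distance 19 (to A); all others are ≤ 19.
With {A, B, C, E} the worst case is 19.
With {A, B, D, E} the worst case is 19.
No size-4 selection achieves below 19.

19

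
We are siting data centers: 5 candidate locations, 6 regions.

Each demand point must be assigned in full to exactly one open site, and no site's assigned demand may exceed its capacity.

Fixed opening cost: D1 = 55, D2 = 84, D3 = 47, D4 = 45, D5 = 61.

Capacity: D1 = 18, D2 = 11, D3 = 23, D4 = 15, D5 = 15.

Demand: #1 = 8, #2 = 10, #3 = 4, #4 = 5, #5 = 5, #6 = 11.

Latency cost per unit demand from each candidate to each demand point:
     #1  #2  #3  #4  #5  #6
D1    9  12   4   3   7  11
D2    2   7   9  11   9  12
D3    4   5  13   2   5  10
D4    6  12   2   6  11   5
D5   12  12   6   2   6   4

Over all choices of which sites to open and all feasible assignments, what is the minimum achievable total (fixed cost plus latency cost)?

332

Open {D1, D3, D4}; cheapest assignment that respects the capacities:
  D1 (cap 18, load 5): #4 — cost 5×3 = 15
  D3 (cap 23, load 23): #1, #2, #5 — cost 8×4 + 10×5 + 5×5 = 107
  D4 (cap 15, load 15): #3, #6 — cost 4×2 + 11×5 = 63
  Shipping 185, fixed 147 → total 332.
  Any other capacity-feasible assignment to {D1, D3, D4} ships for at least 185.
Compare {D3, D4, D5}: its best feasible assignment gives total 333.
Compare {D2, D3, D4}: its best feasible assignment gives total 340.
Every other set of open sites that can feasibly serve all demand totals ≥ 333 even under its best assignment. Minimum: 332.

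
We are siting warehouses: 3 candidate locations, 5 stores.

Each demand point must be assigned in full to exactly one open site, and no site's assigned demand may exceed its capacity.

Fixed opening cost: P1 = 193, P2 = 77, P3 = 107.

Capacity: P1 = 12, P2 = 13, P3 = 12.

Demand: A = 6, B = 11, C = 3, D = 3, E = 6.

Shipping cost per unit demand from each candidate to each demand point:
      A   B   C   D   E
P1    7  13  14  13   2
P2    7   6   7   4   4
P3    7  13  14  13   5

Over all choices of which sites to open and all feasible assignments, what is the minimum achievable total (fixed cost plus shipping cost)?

578

Open {P1, P2, P3}; cheapest assignment that respects the capacities:
  P1 (cap 12, load 12): A, E — cost 6×7 + 6×2 = 54
  P2 (cap 13, load 11): B — cost 11×6 = 66
  P3 (cap 12, load 6): C, D — cost 3×14 + 3×13 = 81
  Shipping 201, fixed 377 → total 578.
  Any other capacity-feasible assignment to {P1, P2, P3} ships for at least 201.
Total demand is 29 and no other set of sites has combined capacity ≥ 29, so {P1, P2, P3} is the only feasible choice of open sites. Minimum: 578.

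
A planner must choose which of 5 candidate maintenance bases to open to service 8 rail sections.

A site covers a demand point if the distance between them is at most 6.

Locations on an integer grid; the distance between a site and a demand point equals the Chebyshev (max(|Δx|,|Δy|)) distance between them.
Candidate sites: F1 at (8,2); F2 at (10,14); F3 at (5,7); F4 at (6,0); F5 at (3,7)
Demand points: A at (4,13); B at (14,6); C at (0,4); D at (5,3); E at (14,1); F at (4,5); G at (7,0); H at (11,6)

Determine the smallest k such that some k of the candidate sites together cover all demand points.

Coverage sets (demand points within 6 of each site):
  F1: {B, D, E, F, G, H}
  F2: {A}
  F3: {A, C, D, F, H}
  F4: {C, D, F, G, H}
  F5: {A, C, D, F}
No single site covers all 8 demand points.
But {F1, F3} covers everything, so the minimum is 2.

2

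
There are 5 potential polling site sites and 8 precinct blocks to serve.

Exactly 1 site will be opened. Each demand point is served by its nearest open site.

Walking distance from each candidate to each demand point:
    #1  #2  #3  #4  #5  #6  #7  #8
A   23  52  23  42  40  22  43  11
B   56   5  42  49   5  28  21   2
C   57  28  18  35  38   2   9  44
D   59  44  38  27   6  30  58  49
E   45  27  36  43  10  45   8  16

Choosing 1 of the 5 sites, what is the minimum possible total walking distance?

Open {B}.
  #1→B 56, #2→B 5, #3→B 42, #4→B 49, #5→B 5, #6→B 28, #7→B 21, #8→B 2  ⇒ total 208.
Compare {E}: total 230.
Compare {C}: total 231.
No size-1 selection does better; minimum is 208.

208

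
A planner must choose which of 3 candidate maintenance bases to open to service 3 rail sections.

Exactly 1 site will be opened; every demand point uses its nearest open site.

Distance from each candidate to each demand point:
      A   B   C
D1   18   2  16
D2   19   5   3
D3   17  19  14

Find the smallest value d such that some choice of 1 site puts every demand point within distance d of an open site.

Open {D1}.
  Farthest demand point is A at distance 18 (to D1); all others are ≤ 18.
With {D2} the worst case is 19.
With {D3} the worst case is 19.
No size-1 selection achieves below 18.

18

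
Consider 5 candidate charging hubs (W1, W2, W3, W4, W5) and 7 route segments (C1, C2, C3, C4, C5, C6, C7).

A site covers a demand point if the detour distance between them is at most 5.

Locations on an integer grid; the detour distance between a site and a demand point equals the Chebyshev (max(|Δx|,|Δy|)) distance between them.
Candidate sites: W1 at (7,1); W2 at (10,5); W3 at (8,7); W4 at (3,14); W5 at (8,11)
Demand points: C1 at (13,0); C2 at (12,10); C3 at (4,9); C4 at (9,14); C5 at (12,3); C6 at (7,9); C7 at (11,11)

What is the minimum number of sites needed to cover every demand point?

2

Coverage sets (demand points within 5 of each site):
  W1: {C5}
  W2: {C1, C2, C5, C6}
  W3: {C2, C3, C5, C6, C7}
  W4: {C3, C6}
  W5: {C2, C3, C4, C6, C7}
No single site covers all 7 demand points.
But {W2, W5} covers everything, so the minimum is 2.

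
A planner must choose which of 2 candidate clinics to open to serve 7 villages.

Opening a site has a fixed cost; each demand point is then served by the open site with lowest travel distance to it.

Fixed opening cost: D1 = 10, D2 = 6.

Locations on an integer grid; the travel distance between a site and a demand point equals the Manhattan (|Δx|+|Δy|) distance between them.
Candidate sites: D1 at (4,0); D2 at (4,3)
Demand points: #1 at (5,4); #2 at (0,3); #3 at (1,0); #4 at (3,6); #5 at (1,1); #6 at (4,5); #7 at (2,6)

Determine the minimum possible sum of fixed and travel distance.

Open {D2}: assign each demand point to its cheapest open site.
  #1→D2 2, #2→D2 4, #3→D2 6, #4→D2 4, #5→D2 5, #6→D2 2, #7→D2 5
  travel distance 28, fixed 6 → total 34.
Compare {D1, D2}: travel distance 24 + fixed 16 = 40.
Compare {D1}: travel distance 39 + fixed 10 = 49.

34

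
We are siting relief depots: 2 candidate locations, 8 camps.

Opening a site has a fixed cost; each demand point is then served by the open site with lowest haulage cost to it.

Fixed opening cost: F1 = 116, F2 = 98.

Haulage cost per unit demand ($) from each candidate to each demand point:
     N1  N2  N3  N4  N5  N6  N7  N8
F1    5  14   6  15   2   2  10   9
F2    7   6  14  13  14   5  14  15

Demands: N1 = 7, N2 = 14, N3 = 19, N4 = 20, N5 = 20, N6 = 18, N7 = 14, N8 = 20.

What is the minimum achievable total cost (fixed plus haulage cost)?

1103

Open {F1, F2}: assign each demand point to its cheapest open site.
  N1→F1 7×5=35, N2→F2 14×6=84, N3→F1 19×6=114, N4→F2 20×13=260, N5→F1 20×2=40, N6→F1 18×2=36, N7→F1 14×10=140, N8→F1 20×9=180
  haulage cost 889, fixed 214 → total 1103.
Compare {F1}: haulage cost 1041 + fixed 116 = 1157.
Compare {F2}: haulage cost 1525 + fixed 98 = 1623.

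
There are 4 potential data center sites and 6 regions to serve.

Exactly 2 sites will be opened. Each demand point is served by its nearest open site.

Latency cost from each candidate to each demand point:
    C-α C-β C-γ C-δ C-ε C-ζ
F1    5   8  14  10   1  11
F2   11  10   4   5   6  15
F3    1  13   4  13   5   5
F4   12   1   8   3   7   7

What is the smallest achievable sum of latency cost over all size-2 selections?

Open {F3, F4}.
  C-α→F3 1, C-β→F4 1, C-γ→F3 4, C-δ→F4 3, C-ε→F3 5, C-ζ→F3 5  ⇒ total 19.
Compare {F1, F4}: total 25.
Compare {F1, F3}: total 29.
No size-2 selection does better; minimum is 19.

19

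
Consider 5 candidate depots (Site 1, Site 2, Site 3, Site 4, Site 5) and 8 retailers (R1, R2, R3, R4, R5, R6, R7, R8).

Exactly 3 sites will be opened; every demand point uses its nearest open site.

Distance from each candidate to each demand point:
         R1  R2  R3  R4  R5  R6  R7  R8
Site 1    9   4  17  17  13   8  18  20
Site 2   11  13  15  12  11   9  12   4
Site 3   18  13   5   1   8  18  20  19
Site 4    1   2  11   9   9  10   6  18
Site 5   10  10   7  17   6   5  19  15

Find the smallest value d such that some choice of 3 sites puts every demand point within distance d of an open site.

9

Open {Site 2, Site 3, Site 4}.
  Farthest demand point is R6 at distance 9 (to Site 2); all others are ≤ 9.
With {Site 2, Site 4, Site 5} the worst case is 9.
With {Site 1, Site 2, Site 4} the worst case is 11.
No size-3 selection achieves below 9.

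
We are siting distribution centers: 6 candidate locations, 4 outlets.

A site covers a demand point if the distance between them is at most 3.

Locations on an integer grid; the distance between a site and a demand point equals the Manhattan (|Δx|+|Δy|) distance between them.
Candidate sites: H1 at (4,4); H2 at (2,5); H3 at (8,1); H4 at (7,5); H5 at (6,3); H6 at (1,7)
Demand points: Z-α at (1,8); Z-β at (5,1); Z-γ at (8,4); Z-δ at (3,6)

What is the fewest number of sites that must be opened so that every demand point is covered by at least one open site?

2

Coverage sets (demand points within 3 of each site):
  H1: {Z-δ}
  H2: {Z-δ}
  H3: {Z-β, Z-γ}
  H4: {Z-γ}
  H5: {Z-β, Z-γ}
  H6: {Z-α, Z-δ}
No single site covers all 4 demand points.
But {H3, H6} covers everything, so the minimum is 2.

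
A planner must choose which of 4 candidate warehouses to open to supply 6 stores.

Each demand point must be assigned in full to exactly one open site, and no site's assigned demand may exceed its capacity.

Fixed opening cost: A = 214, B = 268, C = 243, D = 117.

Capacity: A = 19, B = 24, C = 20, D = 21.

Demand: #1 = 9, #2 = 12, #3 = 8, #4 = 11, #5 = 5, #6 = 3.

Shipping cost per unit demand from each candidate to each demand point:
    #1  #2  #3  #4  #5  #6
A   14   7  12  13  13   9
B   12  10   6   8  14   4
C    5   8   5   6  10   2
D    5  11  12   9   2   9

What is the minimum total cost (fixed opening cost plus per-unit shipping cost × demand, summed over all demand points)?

Open {A, C, D}; cheapest assignment that respects the capacities:
  A (cap 19, load 15): #2, #6 — cost 12×7 + 3×9 = 111
  C (cap 20, load 19): #3, #4 — cost 8×5 + 11×6 = 106
  D (cap 21, load 14): #1, #5 — cost 9×5 + 5×2 = 55
  Shipping 272, fixed 574 → total 846.
  Any other capacity-feasible assignment to {A, C, D} ships for at least 272.
Compare {A, B, D}: its best feasible assignment gives total 886.
Compare {B, C, D}: its best feasible assignment gives total 919.
Every other set of open sites that can feasibly serve all demand totals ≥ 886 even under its best assignment. Minimum: 846.

846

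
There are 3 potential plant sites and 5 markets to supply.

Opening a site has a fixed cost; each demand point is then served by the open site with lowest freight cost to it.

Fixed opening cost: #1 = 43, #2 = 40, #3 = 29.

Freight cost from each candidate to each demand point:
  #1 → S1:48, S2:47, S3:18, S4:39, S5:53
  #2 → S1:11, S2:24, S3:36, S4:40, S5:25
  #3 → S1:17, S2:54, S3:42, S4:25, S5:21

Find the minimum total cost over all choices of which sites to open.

Open {#2}: assign each demand point to its cheapest open site.
  S1→#2 11, S2→#2 24, S3→#2 36, S4→#2 40, S5→#2 25
  freight cost 136, fixed 40 → total 176.
Compare {#2, #3}: freight cost 117 + fixed 69 = 186.
Compare {#3}: freight cost 159 + fixed 29 = 188.
Compare {#1, #2}: freight cost 117 + fixed 83 = 200.
All other subsets cost ≥ 186. Minimum total cost: 176.

176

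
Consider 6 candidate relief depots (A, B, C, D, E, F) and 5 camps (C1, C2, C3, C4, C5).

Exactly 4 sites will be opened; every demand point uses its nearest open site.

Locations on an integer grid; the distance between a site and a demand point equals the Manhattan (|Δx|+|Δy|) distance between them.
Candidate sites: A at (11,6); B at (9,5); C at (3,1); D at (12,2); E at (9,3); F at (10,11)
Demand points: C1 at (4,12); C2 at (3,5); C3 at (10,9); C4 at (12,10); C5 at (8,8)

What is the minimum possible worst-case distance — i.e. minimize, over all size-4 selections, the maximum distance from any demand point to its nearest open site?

Open {A, B, C, F}.
  Farthest demand point is C1 at distance 7 (to F); all others are ≤ 7.
With {A, B, D, F} the worst case is 7.
With {A, B, E, F} the worst case is 7.
No size-4 selection achieves below 7.

7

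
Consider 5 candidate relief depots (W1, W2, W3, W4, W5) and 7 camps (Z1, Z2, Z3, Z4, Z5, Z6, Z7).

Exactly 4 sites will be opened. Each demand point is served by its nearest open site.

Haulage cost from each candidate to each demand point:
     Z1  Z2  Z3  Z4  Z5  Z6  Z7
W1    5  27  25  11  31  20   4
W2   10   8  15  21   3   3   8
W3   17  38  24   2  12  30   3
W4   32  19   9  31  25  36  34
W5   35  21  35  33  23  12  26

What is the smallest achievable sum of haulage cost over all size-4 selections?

33

Open {W1, W2, W3, W4}.
  Z1→W1 5, Z2→W2 8, Z3→W4 9, Z4→W3 2, Z5→W2 3, Z6→W2 3, Z7→W3 3  ⇒ total 33.
Compare {W2, W3, W4, W5}: total 38.
Compare {W1, W2, W3, W5}: total 39.
No size-4 selection does better; minimum is 33.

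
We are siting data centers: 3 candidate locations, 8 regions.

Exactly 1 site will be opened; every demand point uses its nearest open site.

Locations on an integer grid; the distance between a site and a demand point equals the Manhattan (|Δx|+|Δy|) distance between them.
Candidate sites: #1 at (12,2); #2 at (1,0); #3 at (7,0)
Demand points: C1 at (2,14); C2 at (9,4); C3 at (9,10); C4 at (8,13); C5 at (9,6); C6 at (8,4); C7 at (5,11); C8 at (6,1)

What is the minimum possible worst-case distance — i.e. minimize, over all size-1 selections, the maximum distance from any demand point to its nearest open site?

Open {#3}.
  Farthest demand point is C1 at distance 19 (to #3); all others are ≤ 19.
With {#2} the worst case is 20.
With {#1} the worst case is 22.
No size-1 selection achieves below 19.

19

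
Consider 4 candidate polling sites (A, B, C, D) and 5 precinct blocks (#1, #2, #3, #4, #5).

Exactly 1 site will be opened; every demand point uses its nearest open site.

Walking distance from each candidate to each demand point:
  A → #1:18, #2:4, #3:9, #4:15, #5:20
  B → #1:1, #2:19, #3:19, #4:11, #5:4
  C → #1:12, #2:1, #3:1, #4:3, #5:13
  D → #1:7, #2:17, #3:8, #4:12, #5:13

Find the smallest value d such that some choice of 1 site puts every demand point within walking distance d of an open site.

Open {C}.
  Farthest demand point is #5 at walking distance 13 (to C); all others are ≤ 13.
With {D} the worst case is 17.
With {B} the worst case is 19.
No size-1 selection achieves below 13.

13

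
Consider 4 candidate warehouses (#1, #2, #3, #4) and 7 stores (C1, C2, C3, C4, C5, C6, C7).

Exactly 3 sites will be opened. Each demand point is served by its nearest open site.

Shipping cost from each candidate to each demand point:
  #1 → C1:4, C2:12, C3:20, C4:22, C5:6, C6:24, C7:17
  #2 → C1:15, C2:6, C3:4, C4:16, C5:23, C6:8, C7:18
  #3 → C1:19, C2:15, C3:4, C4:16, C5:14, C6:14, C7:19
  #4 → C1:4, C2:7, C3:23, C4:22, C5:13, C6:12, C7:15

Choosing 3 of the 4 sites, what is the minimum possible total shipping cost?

59

Open {#1, #2, #4}.
  C1→#1 4, C2→#2 6, C3→#2 4, C4→#2 16, C5→#1 6, C6→#2 8, C7→#4 15  ⇒ total 59.
Compare {#1, #2, #3}: total 61.
Compare {#1, #3, #4}: total 64.
No size-3 selection does better; minimum is 59.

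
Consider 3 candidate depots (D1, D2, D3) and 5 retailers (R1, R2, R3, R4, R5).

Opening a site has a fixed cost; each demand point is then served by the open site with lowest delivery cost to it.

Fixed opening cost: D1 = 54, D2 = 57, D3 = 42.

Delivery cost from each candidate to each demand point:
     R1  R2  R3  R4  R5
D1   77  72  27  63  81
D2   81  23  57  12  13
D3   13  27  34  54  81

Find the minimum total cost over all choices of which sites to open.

Open {D2, D3}: assign each demand point to its cheapest open site.
  R1→D3 13, R2→D2 23, R3→D3 34, R4→D2 12, R5→D2 13
  delivery cost 95, fixed 99 → total 194.
Compare {D1, D2, D3}: delivery cost 88 + fixed 153 = 241.
Compare {D2}: delivery cost 186 + fixed 57 = 243.
Compare {D3}: delivery cost 209 + fixed 42 = 251.
All other subsets cost ≥ 241. Minimum total cost: 194.

194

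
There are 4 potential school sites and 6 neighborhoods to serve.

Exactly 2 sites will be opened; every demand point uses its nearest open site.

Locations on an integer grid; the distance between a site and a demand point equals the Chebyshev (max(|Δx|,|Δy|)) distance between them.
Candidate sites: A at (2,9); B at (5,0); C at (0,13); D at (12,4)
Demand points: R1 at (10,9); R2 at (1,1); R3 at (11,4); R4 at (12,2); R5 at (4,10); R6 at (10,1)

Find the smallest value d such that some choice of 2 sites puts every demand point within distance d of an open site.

8

Open {A, B}.
  Farthest demand point is R1 at distance 8 (to A); all others are ≤ 8.
With {A, D} the worst case is 8.
With {B, D} the worst case is 8.
No size-2 selection achieves below 8.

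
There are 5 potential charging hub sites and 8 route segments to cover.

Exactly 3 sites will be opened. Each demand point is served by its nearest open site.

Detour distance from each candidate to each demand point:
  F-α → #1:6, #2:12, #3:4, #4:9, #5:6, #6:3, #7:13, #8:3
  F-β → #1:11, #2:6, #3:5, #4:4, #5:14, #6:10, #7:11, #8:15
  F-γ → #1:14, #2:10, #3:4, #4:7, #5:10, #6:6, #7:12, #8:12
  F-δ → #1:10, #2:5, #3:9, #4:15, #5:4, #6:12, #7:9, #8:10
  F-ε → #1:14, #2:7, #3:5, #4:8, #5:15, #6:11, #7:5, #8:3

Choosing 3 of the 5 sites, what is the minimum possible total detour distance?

Open {F-α, F-β, F-ε}.
  #1→F-α 6, #2→F-β 6, #3→F-α 4, #4→F-β 4, #5→F-α 6, #6→F-α 3, #7→F-ε 5, #8→F-α 3  ⇒ total 37.
Compare {F-α, F-β, F-δ}: total 38.
Compare {F-α, F-δ, F-ε}: total 38.
No size-3 selection does better; minimum is 37.

37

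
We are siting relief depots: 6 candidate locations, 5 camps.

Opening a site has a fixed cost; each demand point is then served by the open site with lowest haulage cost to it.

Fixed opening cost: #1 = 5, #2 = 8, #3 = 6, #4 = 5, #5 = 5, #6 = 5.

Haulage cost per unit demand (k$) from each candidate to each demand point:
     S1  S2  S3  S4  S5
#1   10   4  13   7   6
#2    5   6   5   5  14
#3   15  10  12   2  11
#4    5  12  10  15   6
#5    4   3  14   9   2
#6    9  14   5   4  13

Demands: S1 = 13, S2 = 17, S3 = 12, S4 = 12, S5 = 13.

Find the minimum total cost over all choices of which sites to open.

Open {#3, #5, #6}: assign each demand point to its cheapest open site.
  S1→#5 13×4=52, S2→#5 17×3=51, S3→#6 12×5=60, S4→#3 12×2=24, S5→#5 13×2=26
  haulage cost 213, fixed 16 → total 229.
Compare {#2, #3, #5}: haulage cost 213 + fixed 19 = 232.
Compare {#1, #3, #5, #6}: haulage cost 213 + fixed 21 = 234.
Compare {#3, #4, #5, #6}: haulage cost 213 + fixed 21 = 234.
All other subsets cost ≥ 232. Minimum total cost: 229.

229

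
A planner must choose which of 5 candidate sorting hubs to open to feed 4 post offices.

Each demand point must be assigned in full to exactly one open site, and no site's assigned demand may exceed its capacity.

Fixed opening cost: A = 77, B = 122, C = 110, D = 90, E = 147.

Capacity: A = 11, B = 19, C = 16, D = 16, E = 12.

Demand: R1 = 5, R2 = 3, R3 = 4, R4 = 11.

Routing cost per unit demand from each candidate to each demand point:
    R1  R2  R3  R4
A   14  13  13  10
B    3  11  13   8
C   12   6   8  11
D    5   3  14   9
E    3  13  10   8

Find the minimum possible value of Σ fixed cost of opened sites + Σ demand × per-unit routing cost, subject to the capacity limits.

Open {A, D}; cheapest assignment that respects the capacities:
  A (cap 11, load 11): R4 — cost 11×10 = 110
  D (cap 16, load 12): R1, R2, R3 — cost 5×5 + 3×3 + 4×14 = 90
  Shipping 200, fixed 167 → total 367.
  Any other capacity-feasible assignment to {A, D} ships for at least 200.
Compare {C, D}: its best feasible assignment gives total 374.
Compare {B, D}: its best feasible assignment gives total 380.
Every other set of open sites that can feasibly serve all demand totals ≥ 374 even under its best assignment. Minimum: 367.

367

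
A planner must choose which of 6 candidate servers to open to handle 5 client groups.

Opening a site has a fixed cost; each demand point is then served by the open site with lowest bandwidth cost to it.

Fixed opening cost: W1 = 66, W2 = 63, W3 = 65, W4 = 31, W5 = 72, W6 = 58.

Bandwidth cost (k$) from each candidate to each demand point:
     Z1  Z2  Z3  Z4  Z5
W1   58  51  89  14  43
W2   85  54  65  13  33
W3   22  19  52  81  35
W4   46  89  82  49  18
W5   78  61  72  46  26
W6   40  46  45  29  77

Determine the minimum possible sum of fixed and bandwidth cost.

Open {W3, W4}: assign each demand point to its cheapest open site.
  Z1→W3 22, Z2→W3 19, Z3→W3 52, Z4→W4 49, Z5→W4 18
  bandwidth cost 160, fixed 96 → total 256.
Compare {W2, W3}: bandwidth cost 139 + fixed 128 = 267.
Compare {W4, W6}: bandwidth cost 178 + fixed 89 = 267.
Compare {W1, W3}: bandwidth cost 142 + fixed 131 = 273.
All other subsets cost ≥ 267. Minimum total cost: 256.

256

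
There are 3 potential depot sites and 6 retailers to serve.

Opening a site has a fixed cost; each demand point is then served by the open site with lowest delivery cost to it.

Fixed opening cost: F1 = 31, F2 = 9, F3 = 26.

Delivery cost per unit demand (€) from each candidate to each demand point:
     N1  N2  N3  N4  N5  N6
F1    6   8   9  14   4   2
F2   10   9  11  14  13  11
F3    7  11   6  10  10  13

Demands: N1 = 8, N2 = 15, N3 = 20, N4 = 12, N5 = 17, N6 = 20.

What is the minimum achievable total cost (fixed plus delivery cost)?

Open {F1, F3}: assign each demand point to its cheapest open site.
  N1→F1 8×6=48, N2→F1 15×8=120, N3→F3 20×6=120, N4→F3 12×10=120, N5→F1 17×4=68, N6→F1 20×2=40
  delivery cost 516, fixed 57 → total 573.
Compare {F1, F2, F3}: delivery cost 516 + fixed 66 = 582.
Compare {F1}: delivery cost 624 + fixed 31 = 655.
Compare {F1, F2}: delivery cost 624 + fixed 40 = 664.
All other subsets cost ≥ 582. Minimum total cost: 573.

573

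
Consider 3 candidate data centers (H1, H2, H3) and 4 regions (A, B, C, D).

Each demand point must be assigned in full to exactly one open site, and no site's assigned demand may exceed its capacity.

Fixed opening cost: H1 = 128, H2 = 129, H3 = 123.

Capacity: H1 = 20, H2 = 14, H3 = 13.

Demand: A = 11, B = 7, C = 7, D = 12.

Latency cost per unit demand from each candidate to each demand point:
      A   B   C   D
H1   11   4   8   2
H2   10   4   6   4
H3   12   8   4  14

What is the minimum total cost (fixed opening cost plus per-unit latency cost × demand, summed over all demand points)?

Open {H1, H2, H3}; cheapest assignment that respects the capacities:
  H1 (cap 20, load 19): B, D — cost 7×4 + 12×2 = 52
  H2 (cap 14, load 11): A — cost 11×10 = 110
  H3 (cap 13, load 7): C — cost 7×4 = 28
  Shipping 190, fixed 380 → total 570.
  Any other capacity-feasible assignment to {H1, H2, H3} ships for at least 190.
Total demand is 37 and no other set of sites has combined capacity ≥ 37, so {H1, H2, H3} is the only feasible choice of open sites. Minimum: 570.

570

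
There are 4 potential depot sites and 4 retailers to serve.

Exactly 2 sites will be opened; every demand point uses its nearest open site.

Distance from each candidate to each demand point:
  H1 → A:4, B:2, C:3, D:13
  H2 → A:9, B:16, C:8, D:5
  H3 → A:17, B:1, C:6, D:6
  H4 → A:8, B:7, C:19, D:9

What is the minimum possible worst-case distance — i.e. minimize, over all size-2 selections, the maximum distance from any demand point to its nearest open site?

Open {H1, H2}.
  Farthest demand point is D at distance 5 (to H2); all others are ≤ 5.
With {H1, H3} the worst case is 6.
With {H2, H4} the worst case is 8.
No size-2 selection achieves below 5.

5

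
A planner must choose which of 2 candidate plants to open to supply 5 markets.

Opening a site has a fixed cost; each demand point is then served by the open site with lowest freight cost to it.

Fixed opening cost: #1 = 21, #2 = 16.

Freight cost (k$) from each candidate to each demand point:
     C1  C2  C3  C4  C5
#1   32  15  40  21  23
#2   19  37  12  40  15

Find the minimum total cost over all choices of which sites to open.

119

Open {#1, #2}: assign each demand point to its cheapest open site.
  C1→#2 19, C2→#1 15, C3→#2 12, C4→#1 21, C5→#2 15
  freight cost 82, fixed 37 → total 119.
Compare {#2}: freight cost 123 + fixed 16 = 139.
Compare {#1}: freight cost 131 + fixed 21 = 152.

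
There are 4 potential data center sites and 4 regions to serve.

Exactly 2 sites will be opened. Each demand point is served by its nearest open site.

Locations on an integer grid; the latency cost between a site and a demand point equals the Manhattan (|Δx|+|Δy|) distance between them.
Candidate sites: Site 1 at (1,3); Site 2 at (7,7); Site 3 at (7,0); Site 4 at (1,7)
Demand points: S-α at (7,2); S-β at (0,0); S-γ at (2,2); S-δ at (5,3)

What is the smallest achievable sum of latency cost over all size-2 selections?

12

Open {Site 1, Site 3}.
  S-α→Site 3 2, S-β→Site 1 4, S-γ→Site 1 2, S-δ→Site 1 4  ⇒ total 12.
Compare {Site 1, Site 2}: total 15.
Compare {Site 1, Site 4}: total 17.
No size-2 selection does better; minimum is 12.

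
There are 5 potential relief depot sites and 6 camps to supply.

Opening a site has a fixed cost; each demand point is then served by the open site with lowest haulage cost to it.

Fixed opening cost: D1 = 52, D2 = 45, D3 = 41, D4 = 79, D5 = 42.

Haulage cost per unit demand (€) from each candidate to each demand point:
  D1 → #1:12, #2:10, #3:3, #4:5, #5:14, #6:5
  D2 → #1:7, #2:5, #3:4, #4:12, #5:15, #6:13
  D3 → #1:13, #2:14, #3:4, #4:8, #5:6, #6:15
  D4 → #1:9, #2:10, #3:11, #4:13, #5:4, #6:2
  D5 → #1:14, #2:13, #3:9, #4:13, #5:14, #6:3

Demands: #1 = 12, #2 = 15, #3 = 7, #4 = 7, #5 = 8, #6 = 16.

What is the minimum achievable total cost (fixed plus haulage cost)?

455

Open {D1, D2, D4}: assign each demand point to its cheapest open site.
  #1→D2 12×7=84, #2→D2 15×5=75, #3→D1 7×3=21, #4→D1 7×5=35, #5→D4 8×4=32, #6→D4 16×2=32
  haulage cost 279, fixed 176 → total 455.
Compare {D2, D4}: haulage cost 335 + fixed 124 = 459.
Compare {D2, D3, D5}: haulage cost 339 + fixed 128 = 467.
Compare {D2, D3, D4}: haulage cost 307 + fixed 165 = 472.
All other subsets cost ≥ 459. Minimum total cost: 455.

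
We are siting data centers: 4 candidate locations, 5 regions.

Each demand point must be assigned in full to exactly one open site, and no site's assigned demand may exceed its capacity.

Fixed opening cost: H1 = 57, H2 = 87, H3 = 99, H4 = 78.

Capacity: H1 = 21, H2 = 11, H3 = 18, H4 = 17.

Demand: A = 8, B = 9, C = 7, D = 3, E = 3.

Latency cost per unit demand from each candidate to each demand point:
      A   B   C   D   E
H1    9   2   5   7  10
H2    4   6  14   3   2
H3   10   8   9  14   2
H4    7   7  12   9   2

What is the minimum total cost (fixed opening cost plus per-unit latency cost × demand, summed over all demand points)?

256

Open {H1, H2}; cheapest assignment that respects the capacities:
  H1 (cap 21, load 19): B, C, D — cost 9×2 + 7×5 + 3×7 = 74
  H2 (cap 11, load 11): A, E — cost 8×4 + 3×2 = 38
  Shipping 112, fixed 144 → total 256.
  Any other capacity-feasible assignment to {H1, H2} ships for at least 112.
Compare {H1, H4}: its best feasible assignment gives total 271.
Compare {H1, H3}: its best feasible assignment gives total 316.
Every other set of open sites that can feasibly serve all demand totals ≥ 271 even under its best assignment. Minimum: 256.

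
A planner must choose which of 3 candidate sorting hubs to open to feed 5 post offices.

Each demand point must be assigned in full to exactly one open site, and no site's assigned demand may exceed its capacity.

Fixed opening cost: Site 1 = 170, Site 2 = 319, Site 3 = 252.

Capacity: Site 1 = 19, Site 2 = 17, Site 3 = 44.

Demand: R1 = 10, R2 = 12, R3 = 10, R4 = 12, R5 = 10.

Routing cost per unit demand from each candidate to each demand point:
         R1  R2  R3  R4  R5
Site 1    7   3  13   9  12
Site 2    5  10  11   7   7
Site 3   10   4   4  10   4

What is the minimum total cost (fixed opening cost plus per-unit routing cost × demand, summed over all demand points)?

740

Open {Site 1, Site 3}; cheapest assignment that respects the capacities:
  Site 1 (cap 19, load 10): R1 — cost 10×7 = 70
  Site 3 (cap 44, load 44): R2, R3, R4, R5 — cost 12×4 + 10×4 + 12×10 + 10×4 = 248
  Shipping 318, fixed 422 → total 740.
  Any other capacity-feasible assignment to {Site 1, Site 3} ships for at least 318.
Compare {Site 2, Site 3}: its best feasible assignment gives total 869.
Compare {Site 1, Site 2, Site 3}: its best feasible assignment gives total 1023.
Every other set of open sites that can feasibly serve all demand totals ≥ 869 even under its best assignment. Minimum: 740.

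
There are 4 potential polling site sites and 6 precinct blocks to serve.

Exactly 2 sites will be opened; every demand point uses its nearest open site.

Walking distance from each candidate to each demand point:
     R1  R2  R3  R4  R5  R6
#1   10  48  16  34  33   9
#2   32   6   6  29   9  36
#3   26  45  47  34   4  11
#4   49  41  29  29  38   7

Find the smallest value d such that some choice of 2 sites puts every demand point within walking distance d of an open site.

29

Open {#1, #2}.
  Farthest demand point is R4 at walking distance 29 (to #2); all others are ≤ 29.
With {#2, #3} the worst case is 29.
With {#2, #4} the worst case is 32.
No size-2 selection achieves below 29.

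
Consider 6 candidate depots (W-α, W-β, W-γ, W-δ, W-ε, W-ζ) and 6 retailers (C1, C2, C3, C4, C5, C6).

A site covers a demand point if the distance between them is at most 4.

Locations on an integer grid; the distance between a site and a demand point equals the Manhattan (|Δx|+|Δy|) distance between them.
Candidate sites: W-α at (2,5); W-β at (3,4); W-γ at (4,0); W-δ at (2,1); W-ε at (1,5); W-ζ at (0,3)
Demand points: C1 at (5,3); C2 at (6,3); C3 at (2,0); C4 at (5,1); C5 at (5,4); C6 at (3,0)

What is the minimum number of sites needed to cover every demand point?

2

Coverage sets (demand points within 4 of each site):
  W-α: {C5}
  W-β: {C1, C2, C5, C6}
  W-γ: {C1, C3, C4, C6}
  W-δ: {C3, C4, C6}
  W-ε: {}
  W-ζ: {}
No single site covers all 6 demand points.
But {W-β, W-γ} covers everything, so the minimum is 2.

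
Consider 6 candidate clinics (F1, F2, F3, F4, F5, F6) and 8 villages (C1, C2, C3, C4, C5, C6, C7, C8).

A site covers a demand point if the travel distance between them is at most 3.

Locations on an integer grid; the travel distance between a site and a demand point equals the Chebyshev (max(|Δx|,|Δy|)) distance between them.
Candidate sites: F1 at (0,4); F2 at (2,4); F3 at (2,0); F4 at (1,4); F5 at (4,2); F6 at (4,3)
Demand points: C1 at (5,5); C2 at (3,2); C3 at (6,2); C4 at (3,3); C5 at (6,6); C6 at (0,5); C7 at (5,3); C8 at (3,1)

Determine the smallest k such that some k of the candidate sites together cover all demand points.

Coverage sets (demand points within 3 of each site):
  F1: {C2, C4, C6, C8}
  F2: {C1, C2, C4, C6, C7, C8}
  F3: {C2, C4, C7, C8}
  F4: {C2, C4, C6, C8}
  F5: {C1, C2, C3, C4, C7, C8}
  F6: {C1, C2, C3, C4, C5, C7, C8}
No single site covers all 8 demand points.
But {F1, F6} covers everything, so the minimum is 2.

2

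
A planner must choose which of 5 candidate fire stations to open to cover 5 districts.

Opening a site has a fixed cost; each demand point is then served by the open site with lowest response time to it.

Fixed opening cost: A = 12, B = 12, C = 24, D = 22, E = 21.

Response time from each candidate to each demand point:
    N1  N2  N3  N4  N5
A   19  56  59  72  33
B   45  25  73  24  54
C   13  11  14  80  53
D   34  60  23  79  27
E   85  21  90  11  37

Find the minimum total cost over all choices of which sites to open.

Open {C, E}: assign each demand point to its cheapest open site.
  N1→C 13, N2→C 11, N3→C 14, N4→E 11, N5→E 37
  response time 86, fixed 45 → total 131.
Compare {A, C, E}: response time 82 + fixed 57 = 139.
Compare {A, B, C}: response time 95 + fixed 48 = 143.
Compare {B, C, E}: response time 86 + fixed 57 = 143.
All other subsets cost ≥ 139. Minimum total cost: 131.

131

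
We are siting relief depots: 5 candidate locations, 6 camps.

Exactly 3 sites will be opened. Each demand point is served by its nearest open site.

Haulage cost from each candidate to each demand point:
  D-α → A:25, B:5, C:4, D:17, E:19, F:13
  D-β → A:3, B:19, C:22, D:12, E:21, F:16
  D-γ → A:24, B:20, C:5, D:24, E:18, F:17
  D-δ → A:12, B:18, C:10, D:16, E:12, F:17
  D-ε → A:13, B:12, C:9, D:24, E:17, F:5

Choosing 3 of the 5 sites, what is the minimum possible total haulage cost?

46

Open {D-α, D-β, D-ε}.
  A→D-β 3, B→D-α 5, C→D-α 4, D→D-β 12, E→D-ε 17, F→D-ε 5  ⇒ total 46.
Compare {D-α, D-β, D-δ}: total 49.
Compare {D-β, D-δ, D-ε}: total 53.
No size-3 selection does better; minimum is 46.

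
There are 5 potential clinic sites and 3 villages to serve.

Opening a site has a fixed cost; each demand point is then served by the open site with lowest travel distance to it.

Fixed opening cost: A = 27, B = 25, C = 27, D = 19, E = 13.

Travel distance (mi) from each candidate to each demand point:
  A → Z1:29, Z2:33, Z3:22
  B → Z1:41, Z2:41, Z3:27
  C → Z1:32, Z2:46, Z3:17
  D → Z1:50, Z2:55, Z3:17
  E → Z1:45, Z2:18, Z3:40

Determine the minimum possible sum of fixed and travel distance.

107

Open {C, E}: assign each demand point to its cheapest open site.
  Z1→C 32, Z2→E 18, Z3→C 17
  travel distance 67, fixed 40 → total 107.
Compare {A, E}: travel distance 69 + fixed 40 = 109.
Compare {A}: travel distance 84 + fixed 27 = 111.
Compare {D, E}: travel distance 80 + fixed 32 = 112.
All other subsets cost ≥ 109. Minimum total cost: 107.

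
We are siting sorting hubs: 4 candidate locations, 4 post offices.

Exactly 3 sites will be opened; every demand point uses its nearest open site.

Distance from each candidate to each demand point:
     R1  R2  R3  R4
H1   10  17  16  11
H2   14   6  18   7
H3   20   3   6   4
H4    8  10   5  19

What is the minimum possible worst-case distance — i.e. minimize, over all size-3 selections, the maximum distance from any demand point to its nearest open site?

8

Open {H1, H2, H4}.
  Farthest demand point is R1 at distance 8 (to H4); all others are ≤ 8.
With {H1, H3, H4} the worst case is 8.
With {H2, H3, H4} the worst case is 8.
No size-3 selection achieves below 8.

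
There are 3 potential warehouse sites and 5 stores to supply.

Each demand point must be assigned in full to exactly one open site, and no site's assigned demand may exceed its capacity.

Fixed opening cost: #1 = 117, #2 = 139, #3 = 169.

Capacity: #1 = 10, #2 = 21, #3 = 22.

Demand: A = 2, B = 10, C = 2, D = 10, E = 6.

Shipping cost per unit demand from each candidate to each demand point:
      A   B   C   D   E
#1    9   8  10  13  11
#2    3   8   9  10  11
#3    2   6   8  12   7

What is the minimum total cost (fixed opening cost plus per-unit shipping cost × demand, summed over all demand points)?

Open {#1, #2}; cheapest assignment that respects the capacities:
  #1 (cap 10, load 10): B — cost 10×8 = 80
  #2 (cap 21, load 20): A, C, D, E — cost 2×3 + 2×9 + 10×10 + 6×11 = 190
  Shipping 270, fixed 256 → total 526.
  Any other capacity-feasible assignment to {#1, #2} ships for at least 270.
Compare {#2, #3}: its best feasible assignment gives total 530.
Compare {#1, #3}: its best feasible assignment gives total 538.
Every other set of open sites that can feasibly serve all demand totals ≥ 530 even under its best assignment. Minimum: 526.

526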